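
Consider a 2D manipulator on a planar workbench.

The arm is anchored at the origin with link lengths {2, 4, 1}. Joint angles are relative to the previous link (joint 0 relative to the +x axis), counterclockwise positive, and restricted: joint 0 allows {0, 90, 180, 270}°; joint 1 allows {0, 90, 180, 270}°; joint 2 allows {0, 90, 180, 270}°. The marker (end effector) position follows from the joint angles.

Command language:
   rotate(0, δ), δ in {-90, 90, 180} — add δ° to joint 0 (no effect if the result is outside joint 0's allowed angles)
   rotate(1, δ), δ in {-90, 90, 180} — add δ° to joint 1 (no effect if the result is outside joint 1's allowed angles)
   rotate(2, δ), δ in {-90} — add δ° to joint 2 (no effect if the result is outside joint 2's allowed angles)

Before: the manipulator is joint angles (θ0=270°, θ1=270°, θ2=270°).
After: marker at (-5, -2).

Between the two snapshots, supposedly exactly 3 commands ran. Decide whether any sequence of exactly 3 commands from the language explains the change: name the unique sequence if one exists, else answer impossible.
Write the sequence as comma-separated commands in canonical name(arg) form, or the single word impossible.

rotate(2, -90), rotate(2, -90), rotate(2, -90)

initial: joint angles (θ0=270°, θ1=270°, θ2=270°)
[1] after rotate(2, -90): joint angles (θ0=270°, θ1=270°, θ2=180°)
[2] after rotate(2, -90): joint angles (θ0=270°, θ1=270°, θ2=90°)
[3] after rotate(2, -90): joint angles (θ0=270°, θ1=270°, θ2=0°)
no other 3-command option fits: unique.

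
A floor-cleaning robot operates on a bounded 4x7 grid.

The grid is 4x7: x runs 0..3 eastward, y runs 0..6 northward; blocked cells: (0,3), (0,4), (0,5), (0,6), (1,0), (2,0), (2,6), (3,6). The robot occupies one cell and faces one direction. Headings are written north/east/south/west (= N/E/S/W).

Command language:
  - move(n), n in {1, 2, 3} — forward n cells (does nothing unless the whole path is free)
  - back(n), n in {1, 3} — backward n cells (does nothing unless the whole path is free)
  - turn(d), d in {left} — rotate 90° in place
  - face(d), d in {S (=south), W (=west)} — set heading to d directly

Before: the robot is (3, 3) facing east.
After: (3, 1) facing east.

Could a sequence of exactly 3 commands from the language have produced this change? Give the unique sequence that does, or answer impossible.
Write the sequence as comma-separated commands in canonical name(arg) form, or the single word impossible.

face(S), move(2), turn(left)

key: order matters: swapping face(S) and turn(left) lands elsewhere
t0: (3, 3) facing east
t=1 face(S) ⇒ (3, 3) facing south
t=2 move(2) ⇒ (3, 1) facing south
t=3 turn(left) ⇒ (3, 1) facing east
uniquely the one of 512 3-step routes that fits.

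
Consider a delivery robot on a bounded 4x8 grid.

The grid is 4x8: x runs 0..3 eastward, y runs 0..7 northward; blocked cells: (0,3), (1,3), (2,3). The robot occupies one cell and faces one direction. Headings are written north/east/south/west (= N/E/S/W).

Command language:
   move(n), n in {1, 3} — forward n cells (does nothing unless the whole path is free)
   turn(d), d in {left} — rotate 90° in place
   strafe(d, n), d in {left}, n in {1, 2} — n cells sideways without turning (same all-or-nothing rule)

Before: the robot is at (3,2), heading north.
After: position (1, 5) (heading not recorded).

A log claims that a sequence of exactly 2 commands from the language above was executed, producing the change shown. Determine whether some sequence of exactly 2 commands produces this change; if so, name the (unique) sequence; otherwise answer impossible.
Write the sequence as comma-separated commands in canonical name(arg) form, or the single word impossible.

move(3), strafe(left, 2)

key: order matters: swapping move(3) and strafe(left, 2) lands elsewhere
begin: at (3,2), heading north
[1] after move(3): at (3,5), heading north
[2] after strafe(left, 2): at (1,5), heading north
uniquely the one of 25 2-step routes that fits.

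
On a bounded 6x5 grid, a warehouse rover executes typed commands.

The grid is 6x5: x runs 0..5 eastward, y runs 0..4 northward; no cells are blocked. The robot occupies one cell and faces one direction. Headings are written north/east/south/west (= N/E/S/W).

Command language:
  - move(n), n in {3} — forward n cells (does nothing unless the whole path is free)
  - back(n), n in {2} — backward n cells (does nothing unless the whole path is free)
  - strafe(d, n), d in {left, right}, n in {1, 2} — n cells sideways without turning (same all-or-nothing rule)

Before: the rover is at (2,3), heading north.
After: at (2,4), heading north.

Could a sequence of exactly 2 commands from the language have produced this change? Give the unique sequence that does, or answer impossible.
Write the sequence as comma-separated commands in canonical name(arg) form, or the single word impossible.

key: running move(3) before back(2) would end elsewhere — order is forced
initial: at (2,3), heading north
1. back(2) → at (2,1), heading north
2. move(3) → at (2,4), heading north
all 36 alternatives checked — unique.

back(2), move(3)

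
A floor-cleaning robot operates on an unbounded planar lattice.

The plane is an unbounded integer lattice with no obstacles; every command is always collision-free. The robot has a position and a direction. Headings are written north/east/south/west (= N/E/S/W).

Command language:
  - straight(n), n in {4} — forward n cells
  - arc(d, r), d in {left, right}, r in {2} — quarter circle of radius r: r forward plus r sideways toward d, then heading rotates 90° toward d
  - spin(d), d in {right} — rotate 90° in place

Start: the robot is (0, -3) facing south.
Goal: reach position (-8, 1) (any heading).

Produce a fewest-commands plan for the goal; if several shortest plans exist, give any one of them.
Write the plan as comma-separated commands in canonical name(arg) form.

arc(right, 2), arc(right, 2), arc(left, 2), arc(right, 2)

from: (0, -3) facing south
[1] after arc(right, 2): (-2, -5) facing west
[2] after arc(right, 2): (-4, -3) facing north
[3] after arc(left, 2): (-6, -1) facing west
[4] after arc(right, 2): (-8, 1) facing north
nothing shorter than 4 reaches the goal.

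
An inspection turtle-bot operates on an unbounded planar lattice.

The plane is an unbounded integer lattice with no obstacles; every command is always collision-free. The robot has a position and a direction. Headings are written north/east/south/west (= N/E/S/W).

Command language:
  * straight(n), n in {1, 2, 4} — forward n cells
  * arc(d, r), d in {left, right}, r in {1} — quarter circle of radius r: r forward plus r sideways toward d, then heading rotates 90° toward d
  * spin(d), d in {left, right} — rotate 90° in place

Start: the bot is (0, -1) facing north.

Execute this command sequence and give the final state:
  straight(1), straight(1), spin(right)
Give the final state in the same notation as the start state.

(0, 1) facing east

initial: (0, -1) facing north
[1] after straight(1): (0, 0) facing north
[2] after straight(1): (0, 1) facing north
[3] after spin(right): (0, 1) facing east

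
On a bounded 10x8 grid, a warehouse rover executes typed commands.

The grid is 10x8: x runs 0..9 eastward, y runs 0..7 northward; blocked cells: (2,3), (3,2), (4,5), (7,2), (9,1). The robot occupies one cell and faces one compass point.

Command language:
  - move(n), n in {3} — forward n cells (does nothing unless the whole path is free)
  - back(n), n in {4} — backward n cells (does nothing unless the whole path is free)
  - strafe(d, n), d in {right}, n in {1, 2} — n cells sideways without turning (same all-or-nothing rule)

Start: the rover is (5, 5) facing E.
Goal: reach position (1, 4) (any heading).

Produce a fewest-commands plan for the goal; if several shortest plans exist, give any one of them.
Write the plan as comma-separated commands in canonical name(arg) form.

from: (5, 5) facing E
[1] after strafe(right, 1): (5, 4) facing E
[2] after back(4): (1, 4) facing E
minimal: 2 command(s), checked below 2.

strafe(right, 1), back(4)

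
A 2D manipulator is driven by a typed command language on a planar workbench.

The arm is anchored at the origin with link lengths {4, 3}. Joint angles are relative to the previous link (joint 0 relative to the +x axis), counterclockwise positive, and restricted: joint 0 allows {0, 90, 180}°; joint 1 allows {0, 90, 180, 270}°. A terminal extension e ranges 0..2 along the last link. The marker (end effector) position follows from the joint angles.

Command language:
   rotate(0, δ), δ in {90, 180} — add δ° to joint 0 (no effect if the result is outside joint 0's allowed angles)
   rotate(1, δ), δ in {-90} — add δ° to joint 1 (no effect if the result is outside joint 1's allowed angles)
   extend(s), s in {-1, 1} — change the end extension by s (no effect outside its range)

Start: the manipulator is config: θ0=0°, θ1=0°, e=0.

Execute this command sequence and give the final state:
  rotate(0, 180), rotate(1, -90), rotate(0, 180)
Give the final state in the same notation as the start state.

from: config: θ0=0°, θ1=0°, e=0
[1] after rotate(0, 180): config: θ0=180°, θ1=0°, e=0
[2] after rotate(1, -90): config: θ0=180°, θ1=270°, e=0
[3] after rotate(0, 180): config: θ0=0°, θ1=270°, e=0

config: θ0=0°, θ1=270°, e=0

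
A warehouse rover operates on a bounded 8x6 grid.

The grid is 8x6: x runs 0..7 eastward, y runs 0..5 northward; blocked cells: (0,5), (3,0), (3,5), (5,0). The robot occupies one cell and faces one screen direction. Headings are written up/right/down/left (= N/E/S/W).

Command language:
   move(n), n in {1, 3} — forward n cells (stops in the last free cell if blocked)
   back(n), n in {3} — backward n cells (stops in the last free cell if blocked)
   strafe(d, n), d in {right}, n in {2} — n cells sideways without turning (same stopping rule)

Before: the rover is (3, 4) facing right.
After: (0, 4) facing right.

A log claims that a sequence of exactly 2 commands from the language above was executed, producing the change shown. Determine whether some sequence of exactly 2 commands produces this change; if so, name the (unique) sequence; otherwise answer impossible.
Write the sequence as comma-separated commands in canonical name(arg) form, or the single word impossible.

key: the second back(3) runs into the grid edge before its full distance
begin: (3, 4) facing right
[1] after back(3): (0, 4) facing right
[2] after back(3): (0, 4) facing right
uniquely the one of 16 2-step routes that fits.

back(3), back(3)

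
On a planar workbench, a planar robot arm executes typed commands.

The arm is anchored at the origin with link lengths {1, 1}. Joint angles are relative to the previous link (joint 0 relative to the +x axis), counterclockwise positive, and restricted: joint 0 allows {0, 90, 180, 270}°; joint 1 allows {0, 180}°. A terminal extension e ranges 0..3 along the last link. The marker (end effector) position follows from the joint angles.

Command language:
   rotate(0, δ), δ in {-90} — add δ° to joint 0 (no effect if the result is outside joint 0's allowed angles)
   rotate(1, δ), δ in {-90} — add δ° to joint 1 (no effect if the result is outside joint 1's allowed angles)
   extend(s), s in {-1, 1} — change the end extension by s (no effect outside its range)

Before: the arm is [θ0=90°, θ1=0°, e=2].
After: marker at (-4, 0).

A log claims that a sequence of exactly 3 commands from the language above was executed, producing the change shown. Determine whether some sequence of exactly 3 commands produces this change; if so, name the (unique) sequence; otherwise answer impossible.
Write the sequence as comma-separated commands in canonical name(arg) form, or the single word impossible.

start: [θ0=90°, θ1=0°, e=2]
[1] after rotate(0, -90): [θ0=0°, θ1=0°, e=2]
[2] after rotate(0, -90): [θ0=270°, θ1=0°, e=2]
[3] after rotate(0, -90): [θ0=180°, θ1=0°, e=2]
uniquely the one of 64 3-step routes that fits.

rotate(0, -90), rotate(0, -90), rotate(0, -90)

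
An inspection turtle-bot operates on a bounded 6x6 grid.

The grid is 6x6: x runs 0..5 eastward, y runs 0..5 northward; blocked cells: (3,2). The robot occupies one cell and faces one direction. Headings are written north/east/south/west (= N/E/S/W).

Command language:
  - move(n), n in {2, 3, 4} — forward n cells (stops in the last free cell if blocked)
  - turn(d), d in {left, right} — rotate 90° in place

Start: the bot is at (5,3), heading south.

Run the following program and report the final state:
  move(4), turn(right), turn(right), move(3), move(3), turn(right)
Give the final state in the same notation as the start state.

at (5,5), heading east

initial: at (5,3), heading south
t=1 move(4) ⇒ at (5,0), heading south
t=2 turn(right) ⇒ at (5,0), heading west
t=3 turn(right) ⇒ at (5,0), heading north
t=4 move(3) ⇒ at (5,3), heading north
t=5 move(3) ⇒ at (5,5), heading north
t=6 turn(right) ⇒ at (5,5), heading east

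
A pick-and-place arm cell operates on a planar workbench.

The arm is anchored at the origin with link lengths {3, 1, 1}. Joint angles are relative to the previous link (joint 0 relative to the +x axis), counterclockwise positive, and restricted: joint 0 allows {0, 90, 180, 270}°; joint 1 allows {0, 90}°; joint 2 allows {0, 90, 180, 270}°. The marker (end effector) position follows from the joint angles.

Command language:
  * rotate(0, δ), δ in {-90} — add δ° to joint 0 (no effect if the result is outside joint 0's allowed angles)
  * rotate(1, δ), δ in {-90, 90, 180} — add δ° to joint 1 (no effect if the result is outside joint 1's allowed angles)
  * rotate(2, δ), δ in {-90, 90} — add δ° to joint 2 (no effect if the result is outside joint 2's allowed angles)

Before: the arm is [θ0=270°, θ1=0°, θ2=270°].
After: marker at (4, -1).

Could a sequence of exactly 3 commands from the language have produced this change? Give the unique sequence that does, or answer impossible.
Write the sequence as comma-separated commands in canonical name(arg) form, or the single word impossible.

rotate(0, -90), rotate(0, -90), rotate(0, -90)

initial: [θ0=270°, θ1=0°, θ2=270°]
t=1 rotate(0, -90) ⇒ [θ0=180°, θ1=0°, θ2=270°]
t=2 rotate(0, -90) ⇒ [θ0=90°, θ1=0°, θ2=270°]
t=3 rotate(0, -90) ⇒ [θ0=0°, θ1=0°, θ2=270°]
uniquely the one of 216 3-step routes that fits.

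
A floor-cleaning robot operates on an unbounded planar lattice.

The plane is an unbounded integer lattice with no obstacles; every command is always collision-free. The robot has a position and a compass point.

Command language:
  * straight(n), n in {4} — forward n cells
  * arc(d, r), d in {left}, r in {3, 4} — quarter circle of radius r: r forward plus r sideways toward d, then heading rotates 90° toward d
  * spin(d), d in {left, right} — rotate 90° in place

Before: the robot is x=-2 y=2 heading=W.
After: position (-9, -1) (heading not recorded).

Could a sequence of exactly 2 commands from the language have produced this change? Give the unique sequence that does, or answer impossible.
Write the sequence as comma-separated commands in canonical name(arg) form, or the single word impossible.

key: running arc(left, 3) before straight(4) would end elsewhere — order is forced
begin: x=-2 y=2 heading=W
1. straight(4) → x=-6 y=2 heading=W
2. arc(left, 3) → x=-9 y=-1 heading=S
no other 2-command option fits: unique.

straight(4), arc(left, 3)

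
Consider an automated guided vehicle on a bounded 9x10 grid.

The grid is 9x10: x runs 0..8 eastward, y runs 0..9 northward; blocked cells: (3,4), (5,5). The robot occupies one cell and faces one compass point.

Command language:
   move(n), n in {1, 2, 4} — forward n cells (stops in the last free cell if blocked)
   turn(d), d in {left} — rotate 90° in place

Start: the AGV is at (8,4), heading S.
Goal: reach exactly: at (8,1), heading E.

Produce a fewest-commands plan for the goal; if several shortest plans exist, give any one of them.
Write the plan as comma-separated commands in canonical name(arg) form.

move(1), move(2), turn(left)

start: at (8,4), heading S
[1] after move(1): at (8,3), heading S
[2] after move(2): at (8,1), heading S
[3] after turn(left): at (8,1), heading E
shorter routes all fall short; 3 is best.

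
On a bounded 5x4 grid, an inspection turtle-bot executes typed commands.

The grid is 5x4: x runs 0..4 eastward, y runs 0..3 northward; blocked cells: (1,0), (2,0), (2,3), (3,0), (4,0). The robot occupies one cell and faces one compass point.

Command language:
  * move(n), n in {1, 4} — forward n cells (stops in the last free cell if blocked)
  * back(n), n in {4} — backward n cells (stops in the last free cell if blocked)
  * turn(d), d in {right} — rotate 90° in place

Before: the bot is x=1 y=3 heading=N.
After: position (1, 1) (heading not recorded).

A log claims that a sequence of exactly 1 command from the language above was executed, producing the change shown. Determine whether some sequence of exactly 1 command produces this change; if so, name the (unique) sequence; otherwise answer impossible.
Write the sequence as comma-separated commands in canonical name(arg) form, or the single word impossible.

back(4)

key: back(4) is stopped early by the blocked cell at (1,0)
t0: x=1 y=3 heading=N
t=1 back(4) ⇒ x=1 y=1 heading=N
no other 1-command option fits: unique.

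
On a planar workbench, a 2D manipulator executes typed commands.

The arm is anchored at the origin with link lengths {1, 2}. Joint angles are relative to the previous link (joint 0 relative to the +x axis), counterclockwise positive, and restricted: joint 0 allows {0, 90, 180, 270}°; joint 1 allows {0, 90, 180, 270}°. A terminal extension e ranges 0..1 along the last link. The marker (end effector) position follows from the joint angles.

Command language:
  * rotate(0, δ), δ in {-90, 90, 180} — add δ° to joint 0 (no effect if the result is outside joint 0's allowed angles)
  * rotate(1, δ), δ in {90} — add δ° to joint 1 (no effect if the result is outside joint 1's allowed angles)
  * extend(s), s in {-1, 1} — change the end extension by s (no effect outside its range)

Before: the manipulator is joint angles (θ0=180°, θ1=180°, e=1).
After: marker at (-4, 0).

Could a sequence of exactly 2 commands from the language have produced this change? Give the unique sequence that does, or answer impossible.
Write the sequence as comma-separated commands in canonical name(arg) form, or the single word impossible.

initial: joint angles (θ0=180°, θ1=180°, e=1)
[1] after rotate(1, 90): joint angles (θ0=180°, θ1=270°, e=1)
[2] after rotate(1, 90): joint angles (θ0=180°, θ1=0°, e=1)
uniquely the one of 36 2-step routes that fits.

rotate(1, 90), rotate(1, 90)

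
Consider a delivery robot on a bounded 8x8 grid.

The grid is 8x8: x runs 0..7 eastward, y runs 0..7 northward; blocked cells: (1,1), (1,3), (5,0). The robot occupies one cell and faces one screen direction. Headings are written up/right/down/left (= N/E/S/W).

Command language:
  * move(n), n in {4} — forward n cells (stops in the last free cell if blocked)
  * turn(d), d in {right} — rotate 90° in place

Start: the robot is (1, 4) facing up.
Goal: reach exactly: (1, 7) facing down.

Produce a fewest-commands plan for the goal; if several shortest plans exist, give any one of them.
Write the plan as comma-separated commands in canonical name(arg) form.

move(4), turn(right), turn(right)

initial: (1, 4) facing up
t=1 move(4) ⇒ (1, 7) facing up
t=2 turn(right) ⇒ (1, 7) facing right
t=3 turn(right) ⇒ (1, 7) facing down
nothing shorter than 3 reaches the goal.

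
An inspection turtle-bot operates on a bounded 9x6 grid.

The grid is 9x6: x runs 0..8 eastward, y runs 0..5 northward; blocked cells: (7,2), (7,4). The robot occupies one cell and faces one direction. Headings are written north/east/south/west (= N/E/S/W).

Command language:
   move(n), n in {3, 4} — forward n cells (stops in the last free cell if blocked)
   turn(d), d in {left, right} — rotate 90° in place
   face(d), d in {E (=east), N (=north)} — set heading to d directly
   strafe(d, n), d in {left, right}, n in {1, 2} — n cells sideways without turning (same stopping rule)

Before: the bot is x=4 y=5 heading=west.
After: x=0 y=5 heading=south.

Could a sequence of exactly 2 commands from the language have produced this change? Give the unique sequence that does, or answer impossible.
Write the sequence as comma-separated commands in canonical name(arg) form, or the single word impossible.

move(4), turn(left)

key: cell and facing (now S) both changed — the 2 commands mix motion and turning
from: x=4 y=5 heading=west
step 1 (move(4)): x=0 y=5 heading=west
step 2 (turn(left)): x=0 y=5 heading=south
no other 2-command option fits: unique.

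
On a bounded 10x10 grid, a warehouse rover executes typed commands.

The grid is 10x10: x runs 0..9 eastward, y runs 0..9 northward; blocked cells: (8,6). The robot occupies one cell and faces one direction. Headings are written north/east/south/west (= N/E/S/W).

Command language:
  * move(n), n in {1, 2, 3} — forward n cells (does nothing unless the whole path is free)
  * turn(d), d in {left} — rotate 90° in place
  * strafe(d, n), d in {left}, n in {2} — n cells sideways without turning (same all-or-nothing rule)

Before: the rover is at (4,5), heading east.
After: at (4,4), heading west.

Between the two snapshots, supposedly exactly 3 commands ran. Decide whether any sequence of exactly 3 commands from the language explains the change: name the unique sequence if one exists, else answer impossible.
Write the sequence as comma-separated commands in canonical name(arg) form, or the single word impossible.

impossible

every 3-command combo misses the target.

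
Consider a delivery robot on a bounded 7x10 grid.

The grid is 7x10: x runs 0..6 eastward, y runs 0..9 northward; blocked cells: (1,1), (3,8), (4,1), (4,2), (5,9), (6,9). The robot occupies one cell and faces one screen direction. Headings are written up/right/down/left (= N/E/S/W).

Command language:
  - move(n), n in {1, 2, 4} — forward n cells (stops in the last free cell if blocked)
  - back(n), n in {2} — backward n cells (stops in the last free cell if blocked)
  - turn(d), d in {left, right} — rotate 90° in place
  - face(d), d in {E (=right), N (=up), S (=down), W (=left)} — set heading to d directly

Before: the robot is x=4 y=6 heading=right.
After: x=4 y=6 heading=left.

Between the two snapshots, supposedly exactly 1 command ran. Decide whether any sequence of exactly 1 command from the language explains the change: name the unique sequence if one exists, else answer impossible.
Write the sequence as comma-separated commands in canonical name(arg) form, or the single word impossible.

key: (4,6) unchanged — the single command moves nothing
initial: x=4 y=6 heading=right
t=1 face(W) ⇒ x=4 y=6 heading=left
uniquely the one of 10 1-step routes that fits.

face(W)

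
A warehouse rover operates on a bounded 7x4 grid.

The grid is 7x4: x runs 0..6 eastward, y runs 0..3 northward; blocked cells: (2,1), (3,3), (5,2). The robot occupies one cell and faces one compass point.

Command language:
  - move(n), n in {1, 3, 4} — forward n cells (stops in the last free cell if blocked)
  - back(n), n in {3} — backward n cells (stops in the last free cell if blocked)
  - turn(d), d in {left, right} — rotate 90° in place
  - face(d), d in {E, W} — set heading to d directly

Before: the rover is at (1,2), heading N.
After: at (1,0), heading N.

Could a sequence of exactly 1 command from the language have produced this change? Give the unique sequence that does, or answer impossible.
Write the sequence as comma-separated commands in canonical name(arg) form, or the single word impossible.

key: back(3) runs into the grid edge before its full distance
from: at (1,2), heading N
step 1 (back(3)): at (1,0), heading N
all 8 alternatives checked — unique.

back(3)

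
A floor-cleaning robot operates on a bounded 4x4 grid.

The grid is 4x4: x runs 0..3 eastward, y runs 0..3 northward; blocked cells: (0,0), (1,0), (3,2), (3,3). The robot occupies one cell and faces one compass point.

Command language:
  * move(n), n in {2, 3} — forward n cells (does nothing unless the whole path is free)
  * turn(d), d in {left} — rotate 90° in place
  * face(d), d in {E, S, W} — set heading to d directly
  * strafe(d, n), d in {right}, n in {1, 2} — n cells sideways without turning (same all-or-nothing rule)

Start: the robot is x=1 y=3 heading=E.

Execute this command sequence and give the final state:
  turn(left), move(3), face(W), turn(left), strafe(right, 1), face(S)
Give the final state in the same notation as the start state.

initial: x=1 y=3 heading=E
[1] after turn(left): x=1 y=3 heading=N
[2] after move(3): x=1 y=3 heading=N
[3] after face(W): x=1 y=3 heading=W
[4] after turn(left): x=1 y=3 heading=S
[5] after strafe(right, 1): x=0 y=3 heading=S
[6] after face(S): x=0 y=3 heading=S

x=0 y=3 heading=S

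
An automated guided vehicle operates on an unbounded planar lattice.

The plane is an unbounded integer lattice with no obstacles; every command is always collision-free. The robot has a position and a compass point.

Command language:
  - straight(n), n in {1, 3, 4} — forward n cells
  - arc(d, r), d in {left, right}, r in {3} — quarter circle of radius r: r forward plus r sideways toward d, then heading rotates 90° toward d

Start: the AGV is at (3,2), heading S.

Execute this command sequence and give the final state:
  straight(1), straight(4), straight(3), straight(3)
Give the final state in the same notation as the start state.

from: at (3,2), heading S
t=1 straight(1) ⇒ at (3,1), heading S
t=2 straight(4) ⇒ at (3,-3), heading S
t=3 straight(3) ⇒ at (3,-6), heading S
t=4 straight(3) ⇒ at (3,-9), heading S

at (3,-9), heading S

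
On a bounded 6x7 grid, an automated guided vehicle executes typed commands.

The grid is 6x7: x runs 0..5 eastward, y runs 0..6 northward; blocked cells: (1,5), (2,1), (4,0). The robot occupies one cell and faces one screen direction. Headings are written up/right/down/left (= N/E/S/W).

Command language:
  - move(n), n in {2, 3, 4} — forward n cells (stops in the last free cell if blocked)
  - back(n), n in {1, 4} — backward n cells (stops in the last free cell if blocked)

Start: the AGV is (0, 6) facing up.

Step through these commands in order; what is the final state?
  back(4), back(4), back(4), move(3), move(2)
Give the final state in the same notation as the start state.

t0: (0, 6) facing up
step 1 (back(4)): (0, 2) facing up
step 2 (back(4)): (0, 0) facing up
step 3 (back(4)): (0, 0) facing up
step 4 (move(3)): (0, 3) facing up
step 5 (move(2)): (0, 5) facing up

(0, 5) facing up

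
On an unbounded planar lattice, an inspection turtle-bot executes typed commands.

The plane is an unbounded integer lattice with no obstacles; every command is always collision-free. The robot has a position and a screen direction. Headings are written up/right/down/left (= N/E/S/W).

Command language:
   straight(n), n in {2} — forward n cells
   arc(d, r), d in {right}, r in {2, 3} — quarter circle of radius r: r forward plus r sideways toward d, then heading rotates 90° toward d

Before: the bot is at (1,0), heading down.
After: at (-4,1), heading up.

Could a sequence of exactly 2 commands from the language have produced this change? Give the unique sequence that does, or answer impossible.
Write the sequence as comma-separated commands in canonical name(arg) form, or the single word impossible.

arc(right, 2), arc(right, 3)

key: cell and facing (now N) both changed — the 2 commands mix motion and turning
begin: at (1,0), heading down
1. arc(right, 2) → at (-1,-2), heading left
2. arc(right, 3) → at (-4,1), heading up
all 9 alternatives checked — unique.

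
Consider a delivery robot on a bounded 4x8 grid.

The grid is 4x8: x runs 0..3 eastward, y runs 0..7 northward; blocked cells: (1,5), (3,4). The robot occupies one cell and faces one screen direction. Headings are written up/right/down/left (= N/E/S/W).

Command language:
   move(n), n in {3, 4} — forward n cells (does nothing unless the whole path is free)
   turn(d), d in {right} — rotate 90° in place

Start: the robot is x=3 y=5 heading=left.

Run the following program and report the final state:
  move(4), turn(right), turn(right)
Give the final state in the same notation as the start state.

x=3 y=5 heading=right

begin: x=3 y=5 heading=left
[1] after move(4): x=3 y=5 heading=left
[2] after turn(right): x=3 y=5 heading=up
[3] after turn(right): x=3 y=5 heading=right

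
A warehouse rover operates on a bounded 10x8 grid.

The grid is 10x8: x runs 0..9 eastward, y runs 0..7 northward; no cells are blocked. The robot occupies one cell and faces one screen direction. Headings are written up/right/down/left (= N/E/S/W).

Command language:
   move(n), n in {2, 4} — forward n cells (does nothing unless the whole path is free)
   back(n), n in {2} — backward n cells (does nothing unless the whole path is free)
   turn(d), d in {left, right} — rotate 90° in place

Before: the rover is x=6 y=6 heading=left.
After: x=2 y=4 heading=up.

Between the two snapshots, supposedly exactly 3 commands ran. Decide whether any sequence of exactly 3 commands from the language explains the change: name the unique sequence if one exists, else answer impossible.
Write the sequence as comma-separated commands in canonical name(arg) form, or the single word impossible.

key: running back(2) before move(4) would end elsewhere — order is forced
t0: x=6 y=6 heading=left
step 1 (move(4)): x=2 y=6 heading=left
step 2 (turn(right)): x=2 y=6 heading=up
step 3 (back(2)): x=2 y=4 heading=up
all 125 alternatives checked — unique.

move(4), turn(right), back(2)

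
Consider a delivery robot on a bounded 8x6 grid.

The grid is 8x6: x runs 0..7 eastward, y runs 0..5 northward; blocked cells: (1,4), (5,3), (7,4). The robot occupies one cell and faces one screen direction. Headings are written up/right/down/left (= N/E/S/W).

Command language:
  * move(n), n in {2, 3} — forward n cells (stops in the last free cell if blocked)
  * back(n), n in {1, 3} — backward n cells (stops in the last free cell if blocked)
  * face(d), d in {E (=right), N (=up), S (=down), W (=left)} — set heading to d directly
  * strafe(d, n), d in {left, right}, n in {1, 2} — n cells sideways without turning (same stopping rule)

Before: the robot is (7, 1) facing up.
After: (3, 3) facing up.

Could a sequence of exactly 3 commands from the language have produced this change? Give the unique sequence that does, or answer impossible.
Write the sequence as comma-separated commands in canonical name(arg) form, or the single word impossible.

key: order matters: swapping strafe(left, 2) and move(2) lands elsewhere
t0: (7, 1) facing up
t=1 strafe(left, 2) ⇒ (5, 1) facing up
t=2 strafe(left, 2) ⇒ (3, 1) facing up
t=3 move(2) ⇒ (3, 3) facing up
all 1728 alternatives checked — unique.

strafe(left, 2), strafe(left, 2), move(2)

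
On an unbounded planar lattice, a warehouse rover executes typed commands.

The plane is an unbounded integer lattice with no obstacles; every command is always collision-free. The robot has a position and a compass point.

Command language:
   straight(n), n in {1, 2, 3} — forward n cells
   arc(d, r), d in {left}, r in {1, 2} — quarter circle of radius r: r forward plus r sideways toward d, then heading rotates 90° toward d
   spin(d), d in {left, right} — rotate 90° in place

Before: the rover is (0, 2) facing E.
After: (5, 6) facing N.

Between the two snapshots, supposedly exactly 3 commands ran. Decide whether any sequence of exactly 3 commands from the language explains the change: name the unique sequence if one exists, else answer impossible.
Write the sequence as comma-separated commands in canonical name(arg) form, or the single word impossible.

straight(3), arc(left, 2), straight(2)

key: order matters: swapping straight(3) and straight(2) lands elsewhere
from: (0, 2) facing E
step 1 (straight(3)): (3, 2) facing E
step 2 (arc(left, 2)): (5, 4) facing N
step 3 (straight(2)): (5, 6) facing N
no other 3-command option fits: unique.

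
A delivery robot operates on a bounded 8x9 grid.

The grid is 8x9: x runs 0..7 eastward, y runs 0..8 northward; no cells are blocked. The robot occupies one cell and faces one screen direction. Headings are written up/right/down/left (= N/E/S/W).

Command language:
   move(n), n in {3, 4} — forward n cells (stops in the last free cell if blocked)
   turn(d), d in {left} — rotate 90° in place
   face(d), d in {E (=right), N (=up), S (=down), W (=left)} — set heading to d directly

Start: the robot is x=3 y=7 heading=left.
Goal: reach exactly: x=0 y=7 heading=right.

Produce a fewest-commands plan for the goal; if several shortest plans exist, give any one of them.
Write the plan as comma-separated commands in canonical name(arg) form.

begin: x=3 y=7 heading=left
t=1 move(4) ⇒ x=0 y=7 heading=left
t=2 face(E) ⇒ x=0 y=7 heading=right
nothing shorter than 2 reaches the goal.

move(4), face(E)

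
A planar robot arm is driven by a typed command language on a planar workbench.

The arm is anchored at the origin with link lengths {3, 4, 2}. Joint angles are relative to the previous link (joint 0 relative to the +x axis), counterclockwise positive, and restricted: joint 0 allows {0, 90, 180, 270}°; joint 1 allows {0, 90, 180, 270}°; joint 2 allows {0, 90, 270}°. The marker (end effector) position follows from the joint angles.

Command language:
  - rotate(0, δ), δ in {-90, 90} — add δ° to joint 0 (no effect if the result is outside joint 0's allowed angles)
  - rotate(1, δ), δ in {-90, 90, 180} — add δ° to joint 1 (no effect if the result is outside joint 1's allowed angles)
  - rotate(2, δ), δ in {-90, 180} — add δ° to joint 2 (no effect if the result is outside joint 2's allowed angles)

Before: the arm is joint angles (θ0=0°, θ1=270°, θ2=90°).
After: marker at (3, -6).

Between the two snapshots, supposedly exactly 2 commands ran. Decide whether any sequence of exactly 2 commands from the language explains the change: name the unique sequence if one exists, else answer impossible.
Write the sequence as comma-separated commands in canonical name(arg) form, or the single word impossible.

key: running rotate(2, 180) before rotate(2, -90) would end elsewhere — order is forced
initial: joint angles (θ0=0°, θ1=270°, θ2=90°)
[1] after rotate(2, -90): joint angles (θ0=0°, θ1=270°, θ2=0°)
[2] after rotate(2, 180): joint angles (θ0=0°, θ1=270°, θ2=0°)
all 49 alternatives checked — unique.

rotate(2, -90), rotate(2, 180)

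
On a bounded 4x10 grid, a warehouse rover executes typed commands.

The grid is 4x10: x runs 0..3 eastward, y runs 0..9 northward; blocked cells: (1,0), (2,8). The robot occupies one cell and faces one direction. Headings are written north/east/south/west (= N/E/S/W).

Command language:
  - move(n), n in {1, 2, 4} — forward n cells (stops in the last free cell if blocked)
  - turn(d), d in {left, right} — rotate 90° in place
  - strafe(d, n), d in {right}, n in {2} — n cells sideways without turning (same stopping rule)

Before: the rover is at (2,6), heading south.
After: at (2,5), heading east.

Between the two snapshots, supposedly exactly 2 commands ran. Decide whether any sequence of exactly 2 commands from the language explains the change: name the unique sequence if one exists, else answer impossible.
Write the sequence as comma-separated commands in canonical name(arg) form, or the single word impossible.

key: order matters: swapping move(1) and turn(left) lands elsewhere
t0: at (2,6), heading south
step 1 (move(1)): at (2,5), heading south
step 2 (turn(left)): at (2,5), heading east
no other 2-command option fits: unique.

move(1), turn(left)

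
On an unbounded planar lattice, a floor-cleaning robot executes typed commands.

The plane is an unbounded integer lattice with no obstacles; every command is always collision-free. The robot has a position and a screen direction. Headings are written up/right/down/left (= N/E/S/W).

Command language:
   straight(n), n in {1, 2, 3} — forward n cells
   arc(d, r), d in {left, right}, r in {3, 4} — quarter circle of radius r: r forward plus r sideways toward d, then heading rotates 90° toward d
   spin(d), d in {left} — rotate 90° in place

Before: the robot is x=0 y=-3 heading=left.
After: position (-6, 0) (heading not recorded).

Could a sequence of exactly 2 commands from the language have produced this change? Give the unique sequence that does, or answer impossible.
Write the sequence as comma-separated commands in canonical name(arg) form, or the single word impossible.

key: running arc(right, 3) before straight(3) would end elsewhere — order is forced
t0: x=0 y=-3 heading=left
1. straight(3) → x=-3 y=-3 heading=left
2. arc(right, 3) → x=-6 y=0 heading=up
uniquely the one of 64 2-step routes that fits.

straight(3), arc(right, 3)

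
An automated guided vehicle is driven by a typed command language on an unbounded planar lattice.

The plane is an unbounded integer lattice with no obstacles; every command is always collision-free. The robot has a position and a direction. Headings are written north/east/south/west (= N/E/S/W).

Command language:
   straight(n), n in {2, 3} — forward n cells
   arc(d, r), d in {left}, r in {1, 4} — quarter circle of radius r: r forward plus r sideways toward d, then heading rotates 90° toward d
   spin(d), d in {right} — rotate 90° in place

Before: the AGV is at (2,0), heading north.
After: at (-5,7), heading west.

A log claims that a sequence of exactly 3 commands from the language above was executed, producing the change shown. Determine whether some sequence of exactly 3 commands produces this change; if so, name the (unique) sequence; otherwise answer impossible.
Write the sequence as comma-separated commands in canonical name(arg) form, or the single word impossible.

straight(3), arc(left, 4), straight(3)

key: position moved to (-5,7) AND the heading swung to W — translation plus rotation needed
t0: at (2,0), heading north
[1] after straight(3): at (2,3), heading north
[2] after arc(left, 4): at (-2,7), heading west
[3] after straight(3): at (-5,7), heading west
uniquely the one of 125 3-step routes that fits.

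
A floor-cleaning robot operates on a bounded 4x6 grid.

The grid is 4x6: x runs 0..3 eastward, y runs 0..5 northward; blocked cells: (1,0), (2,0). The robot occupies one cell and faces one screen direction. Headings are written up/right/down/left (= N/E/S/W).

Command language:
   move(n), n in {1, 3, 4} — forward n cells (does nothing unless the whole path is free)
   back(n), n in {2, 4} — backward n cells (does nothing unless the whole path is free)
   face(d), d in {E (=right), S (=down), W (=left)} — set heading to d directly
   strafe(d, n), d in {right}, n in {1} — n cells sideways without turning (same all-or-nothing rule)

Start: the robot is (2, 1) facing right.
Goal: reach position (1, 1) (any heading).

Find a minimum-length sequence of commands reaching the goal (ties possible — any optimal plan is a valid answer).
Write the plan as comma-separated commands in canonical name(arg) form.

move(1), back(2)

start: (2, 1) facing right
t=1 move(1) ⇒ (3, 1) facing right
t=2 back(2) ⇒ (1, 1) facing right
no 1-step plan works, so 2 is optimal.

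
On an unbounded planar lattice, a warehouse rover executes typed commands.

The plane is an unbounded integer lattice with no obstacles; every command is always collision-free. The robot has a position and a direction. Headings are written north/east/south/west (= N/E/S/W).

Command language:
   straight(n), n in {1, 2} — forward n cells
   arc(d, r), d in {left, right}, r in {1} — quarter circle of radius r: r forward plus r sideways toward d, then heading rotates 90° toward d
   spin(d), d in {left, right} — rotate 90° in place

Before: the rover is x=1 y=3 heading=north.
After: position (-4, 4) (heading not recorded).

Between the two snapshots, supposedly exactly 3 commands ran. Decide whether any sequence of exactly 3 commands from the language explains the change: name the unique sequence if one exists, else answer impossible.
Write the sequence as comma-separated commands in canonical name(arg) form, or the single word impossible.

key: order matters: swapping arc(left, 1) and straight(2) lands elsewhere
start: x=1 y=3 heading=north
1. arc(left, 1) → x=0 y=4 heading=west
2. straight(2) → x=-2 y=4 heading=west
3. straight(2) → x=-4 y=4 heading=west
no rival 3-sequence matches.

arc(left, 1), straight(2), straight(2)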